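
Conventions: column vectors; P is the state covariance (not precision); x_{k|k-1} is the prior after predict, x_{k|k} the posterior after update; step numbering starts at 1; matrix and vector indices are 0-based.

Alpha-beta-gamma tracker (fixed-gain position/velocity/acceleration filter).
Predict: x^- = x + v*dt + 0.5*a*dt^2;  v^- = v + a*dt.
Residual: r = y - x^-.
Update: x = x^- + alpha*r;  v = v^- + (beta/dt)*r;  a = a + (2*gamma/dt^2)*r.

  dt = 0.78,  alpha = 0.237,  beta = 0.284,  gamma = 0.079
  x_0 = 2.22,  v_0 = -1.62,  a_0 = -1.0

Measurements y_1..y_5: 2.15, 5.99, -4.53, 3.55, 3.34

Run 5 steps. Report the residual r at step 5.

resid = 2.9686

step 1: x_pred=0.6522  r=1.4978  x^+=1.0072  v^+=-1.8546  a^+=-0.6110
step 2: x_pred=-0.6253  r=6.6153  x^+=0.9425  v^+=0.0774  a^+=1.1070
step 3: x_pred=1.3396  r=-5.8696  x^+=-0.0515  v^+=-1.1963  a^+=-0.4174
step 4: x_pred=-1.1116  r=4.6616  x^+=-0.0068  v^+=0.1754  a^+=0.7932
step 5: x_pred=0.3714  r=2.9686  x^+=1.0749  v^+=1.8750  a^+=1.5642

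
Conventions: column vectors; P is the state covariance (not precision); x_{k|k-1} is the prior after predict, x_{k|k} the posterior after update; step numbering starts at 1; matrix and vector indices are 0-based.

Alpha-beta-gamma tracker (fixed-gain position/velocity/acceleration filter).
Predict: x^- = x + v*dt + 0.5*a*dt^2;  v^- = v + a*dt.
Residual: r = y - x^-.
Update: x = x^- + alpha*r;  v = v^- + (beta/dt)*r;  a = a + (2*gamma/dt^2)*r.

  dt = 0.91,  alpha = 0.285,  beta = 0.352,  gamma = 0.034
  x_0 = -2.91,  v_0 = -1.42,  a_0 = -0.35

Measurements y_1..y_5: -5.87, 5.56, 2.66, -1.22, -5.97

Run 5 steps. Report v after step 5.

v_post = -1.0046

step 1: x_pred=-4.3471  r=-1.5229  x^+=-4.7811  v^+=-2.3276  a^+=-0.4751
step 2: x_pred=-7.0959  r=12.6559  x^+=-3.4890  v^+=2.1356  a^+=0.5642
step 3: x_pred=-1.3120  r=3.9720  x^+=-0.1800  v^+=4.1854  a^+=0.8904
step 4: x_pred=3.9974  r=-5.2174  x^+=2.5105  v^+=2.9775  a^+=0.4619
step 5: x_pred=5.4112  r=-11.3812  x^+=2.1676  v^+=-1.0046  a^+=-0.4727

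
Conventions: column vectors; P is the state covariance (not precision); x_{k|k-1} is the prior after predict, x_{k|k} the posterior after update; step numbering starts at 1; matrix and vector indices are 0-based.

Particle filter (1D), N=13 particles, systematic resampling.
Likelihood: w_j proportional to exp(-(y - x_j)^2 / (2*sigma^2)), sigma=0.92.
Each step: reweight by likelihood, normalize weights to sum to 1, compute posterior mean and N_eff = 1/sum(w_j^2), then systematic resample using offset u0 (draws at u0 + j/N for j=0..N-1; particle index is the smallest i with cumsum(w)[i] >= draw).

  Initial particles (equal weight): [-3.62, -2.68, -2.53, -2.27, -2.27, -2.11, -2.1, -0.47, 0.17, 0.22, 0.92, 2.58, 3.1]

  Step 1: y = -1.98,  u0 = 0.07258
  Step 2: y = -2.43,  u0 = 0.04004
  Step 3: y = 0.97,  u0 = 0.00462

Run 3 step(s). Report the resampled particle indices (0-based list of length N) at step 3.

step 1: w=[0.0337, 0.1235, 0.1379, 0.1569, 0.1569, 0.1633, 0.1635, 0.0429, 0.0107, 0.0095, 0.0011, 0.0000, 0.0000]  mean=-2.2174  Neff=7.1372  idx=[1, 1, 2, 3, 3, 4, 4, 5, 5, 5, 6, 6, 9]
step 2: w=[0.0832, 0.0832, 0.0859, 0.0851, 0.0851, 0.0851, 0.0851, 0.0813, 0.0813, 0.0813, 0.0810, 0.0810, 0.0014]  mean=-2.2906  Neff=12.0265  idx=[0, 1, 2, 3, 4, 5, 5, 6, 7, 8, 9, 10, 11]
step 3: w=[0.0126, 0.0126, 0.0238, 0.0669, 0.0669, 0.0669, 0.0669, 0.0669, 0.1215, 0.1215, 0.1215, 0.1260, 0.1260]  mean=-2.1853  Neff=10.0683  idx=[0, 3, 4, 5, 6, 8, 8, 9, 9, 10, 11, 11, 12]

resampled_idx = [0, 3, 4, 5, 6, 8, 8, 9, 9, 10, 11, 11, 12]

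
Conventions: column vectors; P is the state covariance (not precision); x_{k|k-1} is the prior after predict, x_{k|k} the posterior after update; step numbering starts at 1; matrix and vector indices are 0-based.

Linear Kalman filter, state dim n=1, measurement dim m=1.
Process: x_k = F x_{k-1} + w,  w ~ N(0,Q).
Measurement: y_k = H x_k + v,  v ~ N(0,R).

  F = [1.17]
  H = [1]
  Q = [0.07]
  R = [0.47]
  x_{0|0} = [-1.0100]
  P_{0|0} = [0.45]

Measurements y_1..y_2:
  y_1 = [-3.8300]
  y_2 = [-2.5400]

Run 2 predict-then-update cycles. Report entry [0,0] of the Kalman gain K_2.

K[0,0] = 0.4901

step 1: x^-=[-1.1817]  P^-=[0.6860]  S=[1.1560]  K=[0.5934]  nu=[-2.6483]  x^+=[-2.7533]  P^+=[0.2789]
step 2: x^-=[-3.2213]  P^-=[0.4518]  S=[0.9218]  K=[0.4901]  nu=[0.6813]  x^+=[-2.8874]  P^+=[0.2304]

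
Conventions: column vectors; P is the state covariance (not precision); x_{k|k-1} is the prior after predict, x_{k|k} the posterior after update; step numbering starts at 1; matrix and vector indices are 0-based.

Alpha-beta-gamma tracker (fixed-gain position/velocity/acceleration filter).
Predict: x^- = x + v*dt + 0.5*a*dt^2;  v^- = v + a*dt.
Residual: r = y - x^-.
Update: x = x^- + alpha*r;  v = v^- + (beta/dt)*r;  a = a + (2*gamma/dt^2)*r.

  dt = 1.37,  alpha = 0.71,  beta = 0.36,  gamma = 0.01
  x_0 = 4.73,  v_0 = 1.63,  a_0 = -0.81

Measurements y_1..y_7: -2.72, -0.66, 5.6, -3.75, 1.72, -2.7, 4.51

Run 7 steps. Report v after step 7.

step 1: x_pred=6.2030  r=-8.9230  x^+=-0.1323  v^+=-1.8244  a^+=-0.9051
step 2: x_pred=-3.4812  r=2.8212  x^+=-1.4781  v^+=-2.3231  a^+=-0.8750
step 3: x_pred=-5.4819  r=11.0819  x^+=2.3863  v^+=-0.6098  a^+=-0.7569
step 4: x_pred=0.8405  r=-4.5905  x^+=-2.4188  v^+=-2.8531  a^+=-0.8058
step 5: x_pred=-7.0837  r=8.8037  x^+=-0.8331  v^+=-1.6437  a^+=-0.7120
step 6: x_pred=-3.7531  r=1.0531  x^+=-3.0054  v^+=-2.3424  a^+=-0.7008
step 7: x_pred=-6.8722  r=11.3822  x^+=1.2092  v^+=-0.3116  a^+=-0.5795

v_post = -0.3116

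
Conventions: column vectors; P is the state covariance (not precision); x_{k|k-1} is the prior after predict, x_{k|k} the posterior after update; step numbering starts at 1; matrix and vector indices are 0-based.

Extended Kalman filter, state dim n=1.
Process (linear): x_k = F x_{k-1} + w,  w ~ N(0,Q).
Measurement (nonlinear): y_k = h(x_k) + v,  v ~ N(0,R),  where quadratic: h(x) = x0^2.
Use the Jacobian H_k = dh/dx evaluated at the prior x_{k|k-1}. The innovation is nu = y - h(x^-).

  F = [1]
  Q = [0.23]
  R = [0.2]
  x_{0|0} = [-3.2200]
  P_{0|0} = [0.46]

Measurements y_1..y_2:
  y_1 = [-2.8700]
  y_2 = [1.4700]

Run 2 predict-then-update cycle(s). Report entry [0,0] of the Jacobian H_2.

step 1: x^-=[-3.2200]  P^-=[0.6900]  H_jac=[-6.4400]  S=[28.8168]  K=[-0.1542]  nu=[-13.2384]  x^+=[-1.1786]  P^+=[0.0048]
step 2: x^-=[-1.1786]  P^-=[0.2348]  H_jac=[-2.3572]  S=[1.5046]  K=[-0.3678]  nu=[0.0809]  x^+=[-1.2084]  P^+=[0.0312]

H_jac[0,0] = -2.3572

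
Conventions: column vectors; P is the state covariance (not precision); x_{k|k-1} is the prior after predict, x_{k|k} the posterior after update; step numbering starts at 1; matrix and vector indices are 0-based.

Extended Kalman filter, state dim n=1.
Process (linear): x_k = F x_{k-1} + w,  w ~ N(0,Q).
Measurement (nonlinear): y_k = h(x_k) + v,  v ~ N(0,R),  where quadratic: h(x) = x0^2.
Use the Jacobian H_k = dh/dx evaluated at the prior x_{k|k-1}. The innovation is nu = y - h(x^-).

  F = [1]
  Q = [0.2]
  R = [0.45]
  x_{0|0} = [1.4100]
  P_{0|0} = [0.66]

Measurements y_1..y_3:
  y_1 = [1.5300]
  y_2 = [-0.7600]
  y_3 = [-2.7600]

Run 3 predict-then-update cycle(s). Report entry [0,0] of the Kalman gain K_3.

step 1: x^-=[1.4100]  P^-=[0.8600]  H_jac=[2.8200]  S=[7.2891]  K=[0.3327]  nu=[-0.4581]  x^+=[1.2576]  P^+=[0.0531]
step 2: x^-=[1.2576]  P^-=[0.2531]  H_jac=[2.5152]  S=[2.0511]  K=[0.3104]  nu=[-2.3415]  x^+=[0.5309]  P^+=[0.0555]
step 3: x^-=[0.5309]  P^-=[0.2555]  H_jac=[1.0617]  S=[0.7381]  K=[0.3676]  nu=[-3.0418]  x^+=[-0.5873]  P^+=[0.1558]

K[0,0] = 0.3676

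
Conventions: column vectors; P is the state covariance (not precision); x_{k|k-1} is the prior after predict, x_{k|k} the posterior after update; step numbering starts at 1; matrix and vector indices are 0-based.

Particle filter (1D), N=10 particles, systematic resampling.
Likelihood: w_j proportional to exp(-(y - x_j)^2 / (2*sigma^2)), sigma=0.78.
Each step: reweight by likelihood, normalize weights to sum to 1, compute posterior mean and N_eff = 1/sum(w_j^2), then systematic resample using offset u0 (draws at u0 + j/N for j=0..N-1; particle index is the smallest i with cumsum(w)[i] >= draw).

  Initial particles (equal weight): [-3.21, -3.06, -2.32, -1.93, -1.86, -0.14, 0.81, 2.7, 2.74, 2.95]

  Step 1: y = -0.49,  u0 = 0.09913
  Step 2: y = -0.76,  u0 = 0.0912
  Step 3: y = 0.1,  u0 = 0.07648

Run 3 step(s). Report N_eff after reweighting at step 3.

N_eff = 9.0006

step 1: w=[0.0014, 0.0027, 0.0394, 0.1123, 0.1320, 0.5581, 0.1539, 0.0001, 0.0001, 0.0000]  mean=-0.5190  Neff=2.7270  idx=[3, 4, 5, 5, 5, 5, 5, 5, 6, 6]
step 2: w=[0.0609, 0.0694, 0.1367, 0.1367, 0.1367, 0.1367, 0.1367, 0.1367, 0.0247, 0.0247]  mean=-0.3213  Neff=8.2042  idx=[1, 2, 3, 3, 4, 5, 6, 6, 7, 9]
step 3: w=[0.0051, 0.1144, 0.1144, 0.1144, 0.1144, 0.1144, 0.1144, 0.1144, 0.1144, 0.0793]  mean=-0.0735  Neff=9.0006  idx=[1, 2, 3, 4, 5, 5, 6, 7, 8, 9]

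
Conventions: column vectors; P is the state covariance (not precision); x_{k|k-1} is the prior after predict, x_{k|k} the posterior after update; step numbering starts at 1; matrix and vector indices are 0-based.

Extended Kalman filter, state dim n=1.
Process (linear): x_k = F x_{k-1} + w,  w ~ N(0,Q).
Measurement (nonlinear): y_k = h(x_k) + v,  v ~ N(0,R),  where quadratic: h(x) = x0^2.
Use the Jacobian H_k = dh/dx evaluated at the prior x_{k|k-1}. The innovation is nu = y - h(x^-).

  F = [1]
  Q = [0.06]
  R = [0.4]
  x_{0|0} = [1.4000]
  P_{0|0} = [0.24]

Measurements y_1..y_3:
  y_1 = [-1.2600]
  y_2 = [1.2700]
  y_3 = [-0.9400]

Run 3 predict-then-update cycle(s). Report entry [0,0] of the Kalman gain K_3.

step 1: x^-=[1.4000]  P^-=[0.3000]  H_jac=[2.8000]  S=[2.7520]  K=[0.3052]  nu=[-3.2200]  x^+=[0.4172]  P^+=[0.0436]
step 2: x^-=[0.4172]  P^-=[0.1036]  H_jac=[0.8343]  S=[0.4721]  K=[0.1831]  nu=[1.0960]  x^+=[0.6178]  P^+=[0.0878]
step 3: x^-=[0.6178]  P^-=[0.1478]  H_jac=[1.2356]  S=[0.6256]  K=[0.2919]  nu=[-1.3217]  x^+=[0.2321]  P^+=[0.0945]

K[0,0] = 0.2919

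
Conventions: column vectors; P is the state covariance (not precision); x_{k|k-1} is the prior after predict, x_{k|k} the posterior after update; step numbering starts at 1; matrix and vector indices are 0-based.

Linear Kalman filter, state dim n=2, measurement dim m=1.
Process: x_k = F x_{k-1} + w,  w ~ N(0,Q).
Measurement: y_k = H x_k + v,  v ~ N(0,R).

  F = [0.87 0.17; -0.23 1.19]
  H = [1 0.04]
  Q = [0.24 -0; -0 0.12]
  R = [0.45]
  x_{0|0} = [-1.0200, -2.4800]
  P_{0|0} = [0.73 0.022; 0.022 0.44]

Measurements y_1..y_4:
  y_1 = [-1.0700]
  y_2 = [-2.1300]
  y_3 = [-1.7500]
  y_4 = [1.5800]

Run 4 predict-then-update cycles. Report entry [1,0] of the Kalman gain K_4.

K[1,0] = 0.5059

step 1: x^-=[-1.3090, -2.7166]  P^-=[0.8118 -0.0351; -0.0351 0.7697]  S=[1.2602]  K=[0.6430; -0.0035]  nu=[0.3477]  x^+=[-1.0854, -2.7178]  P^+=[0.2907 -0.0323; -0.0323 0.7696]
step 2: x^-=[-1.4064, -2.9845]  P^-=[0.4727 0.0653; 0.0653 1.2430]  S=[0.9299]  K=[0.5111; 0.1237]  nu=[-0.6043]  x^+=[-1.7152, -3.0593]  P^+=[0.2297 0.0065; 0.0065 1.2287]
step 3: x^-=[-2.0123, -3.2461]  P^-=[0.4513 0.2091; 0.2091 1.8686]  S=[0.9211]  K=[0.4991; 0.3082]  nu=[0.3922]  x^+=[-1.8166, -3.1252]  P^+=[0.2219 0.0674; 0.0674 1.7811]
step 4: x^-=[-2.1117, -3.3012]  P^-=[0.4794 0.3831; 0.3831 2.6171]  S=[0.9642]  K=[0.5131; 0.5059]  nu=[3.8238]  x^+=[-0.1499, -1.3668]  P^+=[0.2256 0.1328; 0.1328 2.3703]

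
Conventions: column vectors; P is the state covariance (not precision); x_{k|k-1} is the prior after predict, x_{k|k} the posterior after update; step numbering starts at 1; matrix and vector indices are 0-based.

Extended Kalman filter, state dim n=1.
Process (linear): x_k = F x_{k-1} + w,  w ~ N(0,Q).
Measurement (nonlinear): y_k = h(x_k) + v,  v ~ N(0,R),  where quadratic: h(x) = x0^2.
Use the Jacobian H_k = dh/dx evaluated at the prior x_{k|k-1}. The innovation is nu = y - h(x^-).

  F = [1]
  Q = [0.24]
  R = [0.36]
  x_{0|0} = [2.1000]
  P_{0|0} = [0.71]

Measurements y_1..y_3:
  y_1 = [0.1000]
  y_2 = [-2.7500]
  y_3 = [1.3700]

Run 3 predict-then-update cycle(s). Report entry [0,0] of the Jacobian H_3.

H_jac[0,0] = -0.6077

step 1: x^-=[2.1000]  P^-=[0.9500]  H_jac=[4.2000]  S=[17.1180]  K=[0.2331]  nu=[-4.3100]  x^+=[1.0954]  P^+=[0.0200]
step 2: x^-=[1.0954]  P^-=[0.2600]  H_jac=[2.1908]  S=[1.6078]  K=[0.3543]  nu=[-3.9499]  x^+=[-0.3039]  P^+=[0.0582]
step 3: x^-=[-0.3039]  P^-=[0.2982]  H_jac=[-0.6077]  S=[0.4701]  K=[-0.3855]  nu=[1.2777]  x^+=[-0.7964]  P^+=[0.2284]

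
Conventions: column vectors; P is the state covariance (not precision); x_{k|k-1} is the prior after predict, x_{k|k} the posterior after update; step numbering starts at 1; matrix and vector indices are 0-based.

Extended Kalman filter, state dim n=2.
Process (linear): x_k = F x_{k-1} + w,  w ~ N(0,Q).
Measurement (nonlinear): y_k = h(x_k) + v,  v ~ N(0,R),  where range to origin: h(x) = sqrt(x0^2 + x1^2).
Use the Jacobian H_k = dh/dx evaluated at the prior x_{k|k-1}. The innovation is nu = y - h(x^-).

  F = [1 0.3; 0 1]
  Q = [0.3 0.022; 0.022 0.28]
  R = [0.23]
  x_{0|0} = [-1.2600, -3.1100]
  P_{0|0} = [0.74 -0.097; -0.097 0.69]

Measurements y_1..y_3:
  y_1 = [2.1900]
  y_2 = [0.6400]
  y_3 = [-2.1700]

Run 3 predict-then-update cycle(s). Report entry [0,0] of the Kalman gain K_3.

K[0,0] = -0.4768

step 1: x^-=[-2.1930, -3.1100]  P^-=[1.0439 0.1320; 0.1320 0.9700]  H_jac=[-0.5763 -0.8173]  S=[1.3489]  K=[-0.5260; -0.6441]  nu=[-1.6154]  x^+=[-1.3433, -2.0695]  P^+=[0.6708 -0.3250; -0.3250 0.4104]
step 2: x^-=[-1.9642, -2.0695]  P^-=[0.8127 -0.1798; -0.1798 0.6904]  H_jac=[-0.6884 -0.7253]  S=[0.7988]  K=[-0.5371; -0.4719]  nu=[-2.2132]  x^+=[-0.7754, -1.0250]  P^+=[0.5823 -0.3823; -0.3823 0.5125]
step 3: x^-=[-1.0829, -1.0250]  P^-=[0.6990 -0.2066; -0.2066 0.7925]  H_jac=[-0.7263 -0.6874]  S=[0.7669]  K=[-0.4768; -0.5147]  nu=[-3.6611]  x^+=[0.6626, 0.8595]  P^+=[0.5247 -0.3948; -0.3948 0.5893]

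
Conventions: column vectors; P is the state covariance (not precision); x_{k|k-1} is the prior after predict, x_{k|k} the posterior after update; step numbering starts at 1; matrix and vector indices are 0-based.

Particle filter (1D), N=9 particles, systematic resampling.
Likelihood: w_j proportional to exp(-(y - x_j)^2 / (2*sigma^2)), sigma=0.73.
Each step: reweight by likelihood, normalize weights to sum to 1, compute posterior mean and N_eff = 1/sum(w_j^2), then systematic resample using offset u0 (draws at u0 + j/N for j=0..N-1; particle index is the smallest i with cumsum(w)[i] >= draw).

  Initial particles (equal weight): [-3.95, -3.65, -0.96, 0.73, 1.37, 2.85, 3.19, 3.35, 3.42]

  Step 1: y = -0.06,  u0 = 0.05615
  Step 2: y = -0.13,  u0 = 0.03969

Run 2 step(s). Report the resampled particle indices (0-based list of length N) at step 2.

resampled_idx = [0, 1, 2, 3, 3, 4, 5, 6, 7]

step 1: w=[0.0000, 0.0000, 0.3991, 0.4752, 0.1253, 0.0003, 0.0000, 0.0000, 0.0000]  mean=0.1364  Neff=2.4949  idx=[2, 2, 2, 2, 3, 3, 3, 3, 4]
step 2: w=[0.1243, 0.1243, 0.1243, 0.1243, 0.1185, 0.1185, 0.1185, 0.1185, 0.0287]  mean=-0.0919  Neff=8.4166  idx=[0, 1, 2, 3, 3, 4, 5, 6, 7]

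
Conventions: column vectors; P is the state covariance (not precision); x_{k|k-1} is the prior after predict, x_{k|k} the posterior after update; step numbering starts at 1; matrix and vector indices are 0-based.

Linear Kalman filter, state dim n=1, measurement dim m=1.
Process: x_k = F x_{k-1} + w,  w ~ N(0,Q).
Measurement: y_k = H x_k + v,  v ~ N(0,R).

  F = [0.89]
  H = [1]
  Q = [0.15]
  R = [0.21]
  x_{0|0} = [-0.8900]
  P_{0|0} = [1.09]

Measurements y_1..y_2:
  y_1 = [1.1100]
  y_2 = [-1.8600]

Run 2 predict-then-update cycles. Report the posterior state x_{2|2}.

step 1: x^-=[-0.7921]  P^-=[1.0134]  S=[1.2234]  K=[0.8283]  nu=[1.9021]  x^+=[0.7835]  P^+=[0.1740]
step 2: x^-=[0.6973]  P^-=[0.2878]  S=[0.4978]  K=[0.5781]  nu=[-2.5573]  x^+=[-0.7812]  P^+=[0.1214]

x_post = [-0.7812]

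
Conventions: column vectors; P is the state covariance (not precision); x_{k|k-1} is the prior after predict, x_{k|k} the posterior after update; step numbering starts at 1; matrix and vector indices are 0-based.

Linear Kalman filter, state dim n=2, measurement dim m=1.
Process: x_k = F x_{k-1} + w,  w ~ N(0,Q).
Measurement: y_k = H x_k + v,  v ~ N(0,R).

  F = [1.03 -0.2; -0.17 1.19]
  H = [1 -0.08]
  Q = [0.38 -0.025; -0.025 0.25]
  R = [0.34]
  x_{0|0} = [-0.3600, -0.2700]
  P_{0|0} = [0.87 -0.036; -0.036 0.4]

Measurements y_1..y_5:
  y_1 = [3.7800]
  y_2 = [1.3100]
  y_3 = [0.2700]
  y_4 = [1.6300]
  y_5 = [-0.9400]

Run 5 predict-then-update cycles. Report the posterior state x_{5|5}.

step 1: x^-=[-0.3168, -0.2601]  P^-=[1.3338 -0.3179; -0.3179 0.8561]  S=[1.7302]  K=[0.7856; -0.2233]  nu=[4.0760]  x^+=[2.8854, -1.1703]  P^+=[0.2660 -0.0143; -0.0143 0.7699]
step 2: x^-=[3.2060, -1.8832]  P^-=[0.6989 -0.2729; -0.2729 1.3537]  S=[1.0912]  K=[0.6605; -0.3493]  nu=[-2.0467]  x^+=[1.8543, -1.1683]  P^+=[0.2229 -0.0211; -0.0211 1.2206]
step 3: x^-=[2.1435, -1.7055]  P^-=[0.6740 -0.3811; -0.3811 1.9934]  S=[1.0877]  K=[0.6477; -0.4970]  nu=[-2.0100]  x^+=[0.8418, -0.7065]  P^+=[0.2177 -0.0310; -0.0310 1.7247]
step 4: x^-=[1.0083, -0.9839]  P^-=[0.6927 -0.5127; -0.5127 2.7112]  S=[1.1321]  K=[0.6481; -0.6444]  nu=[0.5430]  x^+=[1.3602, -1.3338]  P^+=[0.2172 -0.0398; -0.0398 2.2411]
step 5: x^-=[1.6678, -1.8184]  P^-=[0.7165 -0.6466; -0.6466 3.4460]  S=[1.1820]  K=[0.6499; -0.7803]  nu=[-2.7533]  x^+=[-0.1216, 0.3298]  P^+=[0.2172 -0.0472; -0.0472 2.7264]

x_post = [-0.1216, 0.3298]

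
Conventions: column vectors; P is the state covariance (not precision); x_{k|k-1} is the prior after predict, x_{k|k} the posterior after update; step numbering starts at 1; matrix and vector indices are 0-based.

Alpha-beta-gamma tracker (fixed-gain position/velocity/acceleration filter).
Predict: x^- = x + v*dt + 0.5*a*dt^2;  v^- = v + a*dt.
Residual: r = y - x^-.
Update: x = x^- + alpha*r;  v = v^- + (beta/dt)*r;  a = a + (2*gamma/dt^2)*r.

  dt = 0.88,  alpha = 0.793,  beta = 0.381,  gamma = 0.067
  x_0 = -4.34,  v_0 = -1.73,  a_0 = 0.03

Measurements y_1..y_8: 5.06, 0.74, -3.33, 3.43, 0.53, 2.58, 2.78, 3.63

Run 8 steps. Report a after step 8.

step 1: x_pred=-5.8508  r=10.9108  x^+=2.8015  v^+=3.0203  a^+=1.9180
step 2: x_pred=6.2019  r=-5.4619  x^+=1.8706  v^+=2.3433  a^+=0.9729
step 3: x_pred=4.3094  r=-7.6394  x^+=-1.7486  v^+=-0.1081  a^+=-0.3491
step 4: x_pred=-1.9789  r=5.4089  x^+=2.3104  v^+=1.9265  a^+=0.5869
step 5: x_pred=4.2330  r=-3.7030  x^+=1.2965  v^+=0.8398  a^+=-0.0539
step 6: x_pred=2.0147  r=0.5653  x^+=2.4630  v^+=1.0372  a^+=0.0440
step 7: x_pred=3.3927  r=-0.6127  x^+=2.9068  v^+=0.8106  a^+=-0.0621
step 8: x_pred=3.5961  r=0.0339  x^+=3.6230  v^+=0.7706  a^+=-0.0562

a_post = -0.0562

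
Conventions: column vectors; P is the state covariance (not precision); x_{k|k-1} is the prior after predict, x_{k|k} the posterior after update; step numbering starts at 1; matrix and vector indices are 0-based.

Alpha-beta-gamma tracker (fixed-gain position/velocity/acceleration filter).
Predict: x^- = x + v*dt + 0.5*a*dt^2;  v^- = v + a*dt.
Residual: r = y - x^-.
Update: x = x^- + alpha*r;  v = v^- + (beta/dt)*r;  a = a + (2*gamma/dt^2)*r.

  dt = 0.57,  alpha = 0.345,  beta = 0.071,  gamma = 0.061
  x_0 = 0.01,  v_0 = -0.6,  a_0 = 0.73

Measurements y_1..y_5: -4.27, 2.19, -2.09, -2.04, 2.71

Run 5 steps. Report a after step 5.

a_post = 1.7659

step 1: x_pred=-0.2134  r=-4.0566  x^+=-1.6129  v^+=-0.6892  a^+=-0.7932
step 2: x_pred=-2.1346  r=4.3246  x^+=-0.6426  v^+=-0.6027  a^+=0.8307
step 3: x_pred=-0.8512  r=-1.2388  x^+=-1.2786  v^+=-0.2835  a^+=0.3655
step 4: x_pred=-1.3808  r=-0.6592  x^+=-1.6082  v^+=-0.1573  a^+=0.1180
step 5: x_pred=-1.6787  r=4.3887  x^+=-0.1646  v^+=0.4566  a^+=1.7659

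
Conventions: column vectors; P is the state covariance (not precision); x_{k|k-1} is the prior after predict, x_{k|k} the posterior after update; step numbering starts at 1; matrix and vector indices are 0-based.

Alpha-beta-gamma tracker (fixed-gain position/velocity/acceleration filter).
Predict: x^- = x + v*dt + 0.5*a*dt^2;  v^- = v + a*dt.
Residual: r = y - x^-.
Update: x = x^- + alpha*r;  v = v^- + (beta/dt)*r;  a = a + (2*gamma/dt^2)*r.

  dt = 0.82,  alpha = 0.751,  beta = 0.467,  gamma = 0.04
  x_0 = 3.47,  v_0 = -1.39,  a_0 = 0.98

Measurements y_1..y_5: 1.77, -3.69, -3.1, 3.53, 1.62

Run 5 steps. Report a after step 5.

a_post = 1.1559

step 1: x_pred=2.6597  r=-0.8897  x^+=1.9915  v^+=-1.0931  a^+=0.8741
step 2: x_pred=1.3891  r=-5.0791  x^+=-2.4253  v^+=-3.2689  a^+=0.2699
step 3: x_pred=-5.0151  r=1.9151  x^+=-3.5769  v^+=-1.9569  a^+=0.4977
step 4: x_pred=-5.0142  r=8.5442  x^+=1.4025  v^+=3.3172  a^+=1.5143
step 5: x_pred=4.6317  r=-3.0117  x^+=2.3699  v^+=2.8437  a^+=1.1559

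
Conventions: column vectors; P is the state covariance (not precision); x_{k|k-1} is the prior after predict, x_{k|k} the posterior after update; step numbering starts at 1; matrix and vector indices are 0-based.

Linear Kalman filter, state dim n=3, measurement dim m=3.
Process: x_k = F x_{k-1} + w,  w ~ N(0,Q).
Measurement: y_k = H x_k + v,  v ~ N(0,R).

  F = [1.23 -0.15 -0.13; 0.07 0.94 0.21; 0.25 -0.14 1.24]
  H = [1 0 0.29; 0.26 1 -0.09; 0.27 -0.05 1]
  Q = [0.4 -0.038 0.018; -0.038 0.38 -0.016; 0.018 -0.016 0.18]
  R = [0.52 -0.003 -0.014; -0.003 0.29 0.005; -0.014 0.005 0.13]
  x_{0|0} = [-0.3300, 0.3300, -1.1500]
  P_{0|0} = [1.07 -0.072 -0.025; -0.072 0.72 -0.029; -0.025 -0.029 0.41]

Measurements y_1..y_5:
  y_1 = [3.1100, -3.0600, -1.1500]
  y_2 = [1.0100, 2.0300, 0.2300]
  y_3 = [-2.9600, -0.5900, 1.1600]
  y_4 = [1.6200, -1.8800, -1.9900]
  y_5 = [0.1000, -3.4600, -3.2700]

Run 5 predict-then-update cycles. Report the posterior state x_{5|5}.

x_post = [0.1223, -2.8363, -2.7021]

step 1: x^-=[-0.3059, 0.0456, -1.5547]  P^-=[2.0754 -0.1428 0.2787; -0.1428 1.0179 -0.0379; 0.2787 -0.0379 0.8910]  S=[2.8319 0.3554 1.1130; 0.3554 1.3749 0.0105; 1.1130 0.0105 1.3330]  K=[0.7479 0.0769 0.0098; -0.1630 0.7577 0.0346; -0.1420 -0.0029 0.8449]  nu=[3.8668, -3.1660, 0.4896]  x^+=[2.3473, -2.9666, -1.6809]  P^+=[0.4259 -0.1022 -0.1289; -0.1022 0.2515 0.0507; -0.1289 0.0507 0.1492]
step 2: x^-=[3.5507, -2.9773, -1.0822]  P^-=[1.1335 -0.1979 -0.0493; -0.1979 0.6137 0.0139; -0.0493 0.0139 0.3505]  S=[1.6544 0.0894 0.3502; 0.0894 0.8801 -0.0262; 0.3502 -0.0262 0.5420]  K=[0.6593 0.0501 0.0683; -0.1526 0.6530 0.0006; -0.1154 -0.0022 0.6953]  nu=[-2.2268, 3.9867, 0.2047]  x^+=[2.2961, -0.0341, -0.6917]  P^+=[0.3723 -0.0934 -0.1053; -0.0934 0.2178 0.0416; -0.1053 0.0416 0.1225]
step 3: x^-=[2.9193, -0.0166, -0.2789]  P^-=[1.0399 -0.1796 -0.0272; -0.1796 0.5807 0.0053; -0.0272 0.0053 0.3227]  S=[1.5713 0.0813 0.3399; 0.0813 0.8506 -0.0273; 0.3399 -0.0273 0.5196]  K=[0.6339 0.0520 0.0933; -0.1441 0.6407 -0.0111; -0.1033 -0.0047 0.6738]  nu=[-5.7984, -1.3575, 0.6498]  x^+=[-0.7666, -0.0581, 0.7642]  P^+=[0.3563 -0.0877 -0.0971; -0.0877 0.2124 0.0381; -0.0971 0.0381 0.1171]
step 4: x^-=[-1.0336, 0.0522, 0.7641]  P^-=[1.0108 -0.1710 -0.0198; -0.1710 0.5752 0.0028; -0.0198 0.0028 0.3193]  S=[1.5462 0.0815 0.3387; 0.0815 0.8476 -0.0274; 0.3387 -0.0274 0.5180]  K=[0.6255 0.0534 0.0990; -0.1408 0.6390 -0.0135; -0.0995 -0.0055 0.6704]  nu=[2.4320, -1.5947, -2.4724]  x^+=[0.1577, -1.2760, -1.1267]  P^+=[0.3512 -0.0857 -0.0947; -0.0857 0.2113 0.0371; -0.0947 0.0371 0.1160]
step 5: x^-=[0.5319, -1.4250, -1.1791]  P^-=[1.0014 -0.1683 -0.0179; -0.1683 0.5741 0.0022; -0.0179 0.0022 0.3188]  S=[1.5378 0.0817 0.3379; 0.0817 0.8473 -0.0273; 0.3379 -0.0273 0.5179]  K=[0.6229 0.0538 0.1002; -0.1399 0.6387 -0.0139; -0.0984 -0.0056 0.6699]  nu=[-0.0899, -2.2794, -2.3058]  x^+=[0.1223, -2.8363, -2.7021]  P^+=[0.3497 -0.0852 -0.0941; -0.0852 0.2110 0.0369; -0.0941 0.0369 0.1157]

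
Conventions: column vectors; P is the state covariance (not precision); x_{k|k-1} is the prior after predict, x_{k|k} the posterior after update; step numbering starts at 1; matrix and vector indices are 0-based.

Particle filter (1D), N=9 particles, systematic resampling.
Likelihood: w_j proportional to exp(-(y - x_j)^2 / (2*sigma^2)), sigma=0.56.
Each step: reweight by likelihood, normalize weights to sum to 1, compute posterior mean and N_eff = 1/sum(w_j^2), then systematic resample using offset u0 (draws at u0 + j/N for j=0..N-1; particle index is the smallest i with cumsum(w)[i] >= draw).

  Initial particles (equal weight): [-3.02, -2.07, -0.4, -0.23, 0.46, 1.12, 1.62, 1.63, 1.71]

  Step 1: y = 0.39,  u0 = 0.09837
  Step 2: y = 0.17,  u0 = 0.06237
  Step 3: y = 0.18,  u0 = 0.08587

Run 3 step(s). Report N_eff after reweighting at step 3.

N_eff = 8.3979

step 1: w=[0.0000, 0.0000, 0.1439, 0.2109, 0.3862, 0.1664, 0.0349, 0.0335, 0.0242]  mean=0.4105  Neff=4.0828  idx=[2, 3, 3, 4, 4, 4, 5, 5, 8]
step 2: w=[0.1131, 0.1471, 0.1471, 0.1661, 0.1661, 0.1661, 0.0450, 0.0450, 0.0043]  mean=0.2245  Neff=6.9977  idx=[0, 1, 2, 2, 3, 4, 4, 5, 7]
step 3: w=[0.0879, 0.1150, 0.1150, 0.1150, 0.1326, 0.1326, 0.1326, 0.1326, 0.0367]  mean=0.1707  Neff=8.3979  idx=[0, 1, 2, 3, 4, 5, 6, 7, 8]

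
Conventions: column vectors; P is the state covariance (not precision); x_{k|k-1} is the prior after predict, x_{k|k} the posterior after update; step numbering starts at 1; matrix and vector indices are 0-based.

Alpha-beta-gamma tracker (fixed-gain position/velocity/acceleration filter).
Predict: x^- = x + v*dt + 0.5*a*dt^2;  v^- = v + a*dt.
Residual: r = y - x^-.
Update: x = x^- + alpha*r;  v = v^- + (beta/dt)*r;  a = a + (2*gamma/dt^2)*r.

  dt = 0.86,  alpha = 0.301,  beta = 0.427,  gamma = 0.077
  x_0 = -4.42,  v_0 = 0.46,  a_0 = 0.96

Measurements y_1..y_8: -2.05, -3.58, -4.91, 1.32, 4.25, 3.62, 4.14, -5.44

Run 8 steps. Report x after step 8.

step 1: x_pred=-3.6694  r=1.6194  x^+=-3.1820  v^+=2.0896  a^+=1.2972
step 2: x_pred=-0.9052  r=-2.6748  x^+=-1.7103  v^+=1.8771  a^+=0.7402
step 3: x_pred=0.1778  r=-5.0878  x^+=-1.3536  v^+=-0.0124  a^+=-0.3192
step 4: x_pred=-1.4823  r=2.8023  x^+=-0.6388  v^+=1.1045  a^+=0.2644
step 5: x_pred=0.4088  r=3.8412  x^+=1.5650  v^+=3.2390  a^+=1.0642
step 6: x_pred=4.7441  r=-1.1241  x^+=4.4058  v^+=3.5961  a^+=0.8301
step 7: x_pred=7.8054  r=-3.6654  x^+=6.7021  v^+=2.4901  a^+=0.0669
step 8: x_pred=8.8683  r=-14.3083  x^+=4.5615  v^+=-4.5566  a^+=-2.9124

x_post = 4.5615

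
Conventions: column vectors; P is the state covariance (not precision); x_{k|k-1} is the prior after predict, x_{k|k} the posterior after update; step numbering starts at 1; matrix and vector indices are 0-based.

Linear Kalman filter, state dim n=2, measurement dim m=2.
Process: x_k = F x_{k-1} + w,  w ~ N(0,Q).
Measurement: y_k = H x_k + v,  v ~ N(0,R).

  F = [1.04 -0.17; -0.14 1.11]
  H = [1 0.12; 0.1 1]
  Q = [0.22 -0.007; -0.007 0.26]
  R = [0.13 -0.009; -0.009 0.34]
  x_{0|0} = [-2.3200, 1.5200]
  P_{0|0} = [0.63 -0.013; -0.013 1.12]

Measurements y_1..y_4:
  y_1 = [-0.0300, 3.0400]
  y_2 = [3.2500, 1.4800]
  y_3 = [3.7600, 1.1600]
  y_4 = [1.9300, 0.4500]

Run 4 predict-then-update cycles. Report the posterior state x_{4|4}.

x_post = [2.2063, 0.5044]

step 1: x^-=[-2.6712, 2.0120]  P^-=[0.9384 -0.3254; -0.3254 1.6563]  S=[1.0141 -0.0457; -0.0457 1.9406]  K=[0.8824 -0.0985; -0.0873 0.8347]  nu=[2.3998, 1.2951]  x^+=[-0.6814, 2.8836]  P^+=[0.1220 -0.0536; -0.0536 0.2899]
step 2: x^-=[-1.1989, 3.2962]  P^-=[0.3793 -0.1427; -0.1427 0.6363]  S=[0.4843 -0.0391; -0.0391 0.9516]  K=[0.7416 -0.0796; -0.0845 0.6502]  nu=[4.0533, -1.6963]  x^+=[1.9419, 1.8509]  P^+=[0.1024 -0.0440; -0.0440 0.2262]
step 3: x^-=[1.7050, 1.7826]  P^-=[0.3528 -0.1164; -0.1164 0.5544]  S=[0.4629 -0.0250; -0.0250 0.8747]  K=[0.7282 -0.0719; -0.0744 0.6184]  nu=[1.8411, -0.7931]  x^+=[3.1027, 1.1552]  P^+=[0.1002 -0.0410; -0.0410 0.2150]
step 4: x^-=[3.0305, 0.8479]  P^-=[0.3491 -0.1105; -0.1105 0.5397]  S=[0.4604 -0.0212; -0.0212 0.8611]  K=[0.7263 -0.0699; -0.0712 0.6122]  nu=[-1.2022, -0.7009]  x^+=[2.2063, 0.5044]  P^+=[0.0999 -0.0403; -0.0403 0.2128]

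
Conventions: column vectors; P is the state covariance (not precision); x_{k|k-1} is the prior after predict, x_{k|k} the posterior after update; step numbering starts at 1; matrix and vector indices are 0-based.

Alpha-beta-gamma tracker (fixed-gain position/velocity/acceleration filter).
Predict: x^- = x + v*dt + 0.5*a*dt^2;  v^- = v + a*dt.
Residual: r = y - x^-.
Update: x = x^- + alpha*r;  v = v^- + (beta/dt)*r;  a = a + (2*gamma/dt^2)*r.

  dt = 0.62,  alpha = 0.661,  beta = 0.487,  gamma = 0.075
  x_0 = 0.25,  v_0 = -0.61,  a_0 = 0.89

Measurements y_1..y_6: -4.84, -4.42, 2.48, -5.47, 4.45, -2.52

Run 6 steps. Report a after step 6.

step 1: x_pred=0.0429  r=-4.8829  x^+=-3.1847  v^+=-3.8936  a^+=-1.0154
step 2: x_pred=-5.7939  r=1.3739  x^+=-4.8858  v^+=-3.4440  a^+=-0.4793
step 3: x_pred=-7.1131  r=9.5931  x^+=-0.7721  v^+=3.7941  a^+=3.2642
step 4: x_pred=2.2077  r=-7.6777  x^+=-2.8673  v^+=-0.2128  a^+=0.2682
step 5: x_pred=-2.9476  r=7.3976  x^+=1.9422  v^+=5.7642  a^+=3.1549
step 6: x_pred=6.1224  r=-8.6424  x^+=0.4098  v^+=0.9318  a^+=-0.2175

a_post = -0.2175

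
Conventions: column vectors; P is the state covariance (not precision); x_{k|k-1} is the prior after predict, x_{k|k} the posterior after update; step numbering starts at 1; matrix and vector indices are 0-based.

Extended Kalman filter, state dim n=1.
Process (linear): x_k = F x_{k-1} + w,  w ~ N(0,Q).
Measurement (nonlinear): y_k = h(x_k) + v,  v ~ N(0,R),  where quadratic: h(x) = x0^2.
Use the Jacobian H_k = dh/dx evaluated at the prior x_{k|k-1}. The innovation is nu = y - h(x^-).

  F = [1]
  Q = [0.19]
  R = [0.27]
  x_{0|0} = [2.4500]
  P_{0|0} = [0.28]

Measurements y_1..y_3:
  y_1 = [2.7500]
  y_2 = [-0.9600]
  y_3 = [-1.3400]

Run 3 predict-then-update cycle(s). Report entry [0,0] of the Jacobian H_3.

step 1: x^-=[2.4500]  P^-=[0.4700]  H_jac=[4.9000]  S=[11.5547]  K=[0.1993]  nu=[-3.2525]  x^+=[1.8017]  P^+=[0.0110]
step 2: x^-=[1.8017]  P^-=[0.2010]  H_jac=[3.6035]  S=[2.8798]  K=[0.2515]  nu=[-4.2062]  x^+=[0.7439]  P^+=[0.0188]
step 3: x^-=[0.7439]  P^-=[0.2088]  H_jac=[1.4878]  S=[0.7323]  K=[0.4243]  nu=[-1.8934]  x^+=[-0.0595]  P^+=[0.0770]

H_jac[0,0] = 1.4878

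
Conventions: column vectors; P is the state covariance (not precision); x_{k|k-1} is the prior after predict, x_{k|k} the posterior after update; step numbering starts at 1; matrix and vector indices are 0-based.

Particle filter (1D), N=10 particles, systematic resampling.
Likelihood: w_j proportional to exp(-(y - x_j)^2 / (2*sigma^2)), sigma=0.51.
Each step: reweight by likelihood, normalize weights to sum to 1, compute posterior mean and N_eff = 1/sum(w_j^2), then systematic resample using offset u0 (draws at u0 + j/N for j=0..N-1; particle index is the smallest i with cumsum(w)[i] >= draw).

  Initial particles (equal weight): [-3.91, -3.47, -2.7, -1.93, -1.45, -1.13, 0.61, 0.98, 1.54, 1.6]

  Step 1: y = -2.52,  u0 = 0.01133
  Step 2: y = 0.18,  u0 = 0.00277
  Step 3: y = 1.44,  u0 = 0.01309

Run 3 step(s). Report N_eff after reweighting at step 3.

step 1: w=[0.0136, 0.0987, 0.5256, 0.2865, 0.0619, 0.0136, 0.0000, 0.0000, 0.0000, 0.0000]  mean=-2.4731  Neff=2.6860  idx=[0, 1, 2, 2, 2, 2, 2, 3, 3, 3]
step 2: w=[0.0000, 0.0000, 0.0002, 0.0002, 0.0002, 0.0002, 0.0002, 0.3330, 0.3330, 0.3330]  mean=-1.9308  Neff=3.0062  idx=[7, 7, 7, 7, 8, 8, 8, 9, 9, 9]
step 3: w=[0.1000, 0.1000, 0.1000, 0.1000, 0.1000, 0.1000, 0.1000, 0.1000, 0.1000, 0.1000]  mean=-1.9300  Neff=10.0000  idx=[0, 1, 2, 3, 4, 5, 6, 7, 8, 9]

N_eff = 10.0000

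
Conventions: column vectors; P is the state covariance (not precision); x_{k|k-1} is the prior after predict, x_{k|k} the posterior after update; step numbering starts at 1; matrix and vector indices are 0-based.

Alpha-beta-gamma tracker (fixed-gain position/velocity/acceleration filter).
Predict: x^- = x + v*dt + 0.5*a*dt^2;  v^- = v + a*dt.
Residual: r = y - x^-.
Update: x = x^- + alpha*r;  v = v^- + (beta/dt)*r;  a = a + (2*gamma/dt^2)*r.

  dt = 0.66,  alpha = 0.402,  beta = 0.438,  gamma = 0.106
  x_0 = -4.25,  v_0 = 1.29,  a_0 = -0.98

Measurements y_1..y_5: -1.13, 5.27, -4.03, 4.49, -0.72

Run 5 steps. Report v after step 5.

step 1: x_pred=-3.6120  r=2.4820  x^+=-2.6143  v^+=2.2904  a^+=0.2280
step 2: x_pred=-1.0530  r=6.3230  x^+=1.4889  v^+=6.6370  a^+=3.3053
step 3: x_pred=6.5892  r=-10.6192  x^+=2.3203  v^+=1.7712  a^+=-1.8629
step 4: x_pred=3.0835  r=1.4065  x^+=3.6489  v^+=1.4751  a^+=-1.1784
step 5: x_pred=4.3658  r=-5.0858  x^+=2.3213  v^+=-2.6778  a^+=-3.6536

v_post = -2.6778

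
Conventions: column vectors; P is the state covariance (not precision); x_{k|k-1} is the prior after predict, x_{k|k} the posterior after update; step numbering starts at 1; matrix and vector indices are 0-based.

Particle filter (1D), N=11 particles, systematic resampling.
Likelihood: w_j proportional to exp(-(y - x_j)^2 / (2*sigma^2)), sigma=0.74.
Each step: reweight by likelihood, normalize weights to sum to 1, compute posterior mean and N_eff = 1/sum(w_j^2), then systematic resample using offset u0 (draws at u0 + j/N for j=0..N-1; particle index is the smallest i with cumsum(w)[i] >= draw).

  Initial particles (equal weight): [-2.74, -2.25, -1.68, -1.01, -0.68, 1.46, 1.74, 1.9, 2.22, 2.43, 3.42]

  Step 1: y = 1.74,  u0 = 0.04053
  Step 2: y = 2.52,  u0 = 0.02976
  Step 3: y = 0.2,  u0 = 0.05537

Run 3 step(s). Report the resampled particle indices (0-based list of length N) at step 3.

resampled_idx = [0, 0, 0, 1, 1, 2, 3, 3, 4, 5, 8]

step 1: w=[0.0000, 0.0000, 0.0000, 0.0002, 0.0011, 0.2093, 0.2249, 0.2197, 0.1822, 0.1456, 0.0171]  mean=1.9299  Neff=5.0682  idx=[5, 5, 6, 6, 6, 7, 7, 8, 8, 9, 9]
step 2: w=[0.0467, 0.0467, 0.0748, 0.0748, 0.0748, 0.0917, 0.0917, 0.1200, 0.1200, 0.1294, 0.1294]  mean=2.0369  Neff=9.9750  idx=[0, 2, 3, 4, 5, 6, 7, 8, 9, 9, 10]
step 3: w=[0.2927, 0.1430, 0.1430, 0.1430, 0.0891, 0.0891, 0.0301, 0.0301, 0.0133, 0.0133, 0.0133]  mean=1.7430  Neff=6.0516  idx=[0, 0, 0, 1, 1, 2, 3, 3, 4, 5, 8]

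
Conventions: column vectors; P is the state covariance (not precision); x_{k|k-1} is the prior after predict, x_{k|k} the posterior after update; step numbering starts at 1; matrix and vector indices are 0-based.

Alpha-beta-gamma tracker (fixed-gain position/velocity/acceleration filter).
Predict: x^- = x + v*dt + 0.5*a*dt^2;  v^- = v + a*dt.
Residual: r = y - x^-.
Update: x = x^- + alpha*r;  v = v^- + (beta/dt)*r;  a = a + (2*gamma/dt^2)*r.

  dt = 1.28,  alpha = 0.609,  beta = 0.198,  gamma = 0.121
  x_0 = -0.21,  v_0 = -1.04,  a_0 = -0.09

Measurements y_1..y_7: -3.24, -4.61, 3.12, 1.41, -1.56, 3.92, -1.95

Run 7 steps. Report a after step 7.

step 1: x_pred=-1.6149  r=-1.6251  x^+=-2.6046  v^+=-1.4066  a^+=-0.3300
step 2: x_pred=-4.6754  r=0.0654  x^+=-4.6356  v^+=-1.8189  a^+=-0.3204
step 3: x_pred=-7.2262  r=10.3462  x^+=-0.9254  v^+=-0.6286  a^+=1.2078
step 4: x_pred=-0.7405  r=2.1505  x^+=0.5692  v^+=1.2501  a^+=1.5255
step 5: x_pred=3.4189  r=-4.9789  x^+=0.3868  v^+=2.4325  a^+=0.7900
step 6: x_pred=4.1476  r=-0.2276  x^+=4.0090  v^+=3.4085  a^+=0.7564
step 7: x_pred=8.9916  r=-10.9416  x^+=2.3282  v^+=2.6842  a^+=-0.8597

a_post = -0.8597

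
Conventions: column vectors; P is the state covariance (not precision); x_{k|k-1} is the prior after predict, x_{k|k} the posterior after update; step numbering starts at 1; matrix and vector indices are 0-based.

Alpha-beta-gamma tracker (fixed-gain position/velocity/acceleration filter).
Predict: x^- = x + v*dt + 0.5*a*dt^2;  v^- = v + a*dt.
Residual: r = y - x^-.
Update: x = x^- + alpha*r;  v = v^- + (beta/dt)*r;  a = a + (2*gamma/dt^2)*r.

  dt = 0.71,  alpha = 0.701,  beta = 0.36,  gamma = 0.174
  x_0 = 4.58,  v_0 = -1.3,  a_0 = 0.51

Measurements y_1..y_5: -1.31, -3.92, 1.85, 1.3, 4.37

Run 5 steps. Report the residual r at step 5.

step 1: x_pred=3.7855  r=-5.0955  x^+=0.2136  v^+=-3.5216  a^+=-3.0077
step 2: x_pred=-3.0448  r=-0.8752  x^+=-3.6583  v^+=-6.1007  a^+=-3.6118
step 3: x_pred=-8.9002  r=10.7502  x^+=-1.3643  v^+=-3.2143  a^+=3.8095
step 4: x_pred=-2.6863  r=3.9863  x^+=0.1081  v^+=1.5116  a^+=6.5614
step 5: x_pred=2.8351  r=1.5349  x^+=3.9111  v^+=6.9484  a^+=7.6210

resid = 1.5349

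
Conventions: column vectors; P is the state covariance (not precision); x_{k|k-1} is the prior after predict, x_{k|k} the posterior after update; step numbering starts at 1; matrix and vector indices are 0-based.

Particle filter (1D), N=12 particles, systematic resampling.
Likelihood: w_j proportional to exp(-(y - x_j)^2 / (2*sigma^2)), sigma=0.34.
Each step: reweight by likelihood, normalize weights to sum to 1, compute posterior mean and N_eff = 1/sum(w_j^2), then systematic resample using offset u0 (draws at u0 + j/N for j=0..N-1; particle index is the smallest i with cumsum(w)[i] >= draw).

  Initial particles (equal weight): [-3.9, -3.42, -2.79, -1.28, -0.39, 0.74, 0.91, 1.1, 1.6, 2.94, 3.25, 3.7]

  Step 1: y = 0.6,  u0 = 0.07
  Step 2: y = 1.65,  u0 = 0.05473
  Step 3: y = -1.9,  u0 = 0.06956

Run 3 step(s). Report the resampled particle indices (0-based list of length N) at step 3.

step 1: w=[0.0000, 0.0000, 0.0000, 0.0000, 0.0074, 0.4722, 0.3392, 0.1743, 0.0068, 0.0000, 0.0000, 0.0000]  mean=0.8579  Neff=2.7132  idx=[5, 5, 5, 5, 5, 6, 6, 6, 6, 7, 7, 7]
step 2: w=[0.0210, 0.0210, 0.0210, 0.0210, 0.0210, 0.0707, 0.0707, 0.0707, 0.0707, 0.2041, 0.2041, 0.2041]  mean=1.0085  Neff=6.7972  idx=[2, 5, 6, 7, 9, 9, 9, 10, 10, 11, 11, 11]
step 3: w=[0.9472, 0.0172, 0.0172, 0.0172, 0.0001, 0.0001, 0.0001, 0.0001, 0.0001, 0.0001, 0.0001, 0.0001]  mean=0.7492  Neff=1.1136  idx=[0, 0, 0, 0, 0, 0, 0, 0, 0, 0, 0, 3]

resampled_idx = [0, 0, 0, 0, 0, 0, 0, 0, 0, 0, 0, 3]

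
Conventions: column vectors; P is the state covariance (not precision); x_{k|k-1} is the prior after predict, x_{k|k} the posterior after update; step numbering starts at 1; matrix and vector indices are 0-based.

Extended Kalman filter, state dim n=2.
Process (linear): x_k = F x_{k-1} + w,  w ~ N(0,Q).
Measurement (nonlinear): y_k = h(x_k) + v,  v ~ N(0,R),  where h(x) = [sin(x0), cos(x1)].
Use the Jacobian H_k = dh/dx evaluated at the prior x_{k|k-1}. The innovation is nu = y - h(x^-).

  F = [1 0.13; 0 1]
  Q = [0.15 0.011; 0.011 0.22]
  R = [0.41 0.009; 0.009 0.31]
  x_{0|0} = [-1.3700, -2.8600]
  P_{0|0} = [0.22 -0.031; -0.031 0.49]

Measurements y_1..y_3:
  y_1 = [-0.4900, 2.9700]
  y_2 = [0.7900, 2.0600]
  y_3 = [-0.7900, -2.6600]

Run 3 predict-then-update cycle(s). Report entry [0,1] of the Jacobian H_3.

step 1: x^-=[-1.7418, -2.8600]  P^-=[0.3702 0.0437; 0.0437 0.7100]  H_jac=[-0.1702 0.0000; 0.0000 0.2779]  S=[0.4207 0.0069; 0.0069 0.3648]  K=[-0.1503 0.0361; -0.0266 0.5413]  nu=[0.4954, 3.9306]  x^+=[-1.6742, -0.7455]  P^+=[0.3603 0.0355; 0.0355 0.6030]
step 2: x^-=[-1.7711, -0.7455]  P^-=[0.5297 0.1248; 0.1248 0.8230]  H_jac=[-0.1990 0.0000; 0.0000 0.6783]  S=[0.4310 -0.0079; -0.0079 0.6887]  K=[-0.2424 0.1202; -0.0429 0.8101]  nu=[1.7700, 1.3253]  x^+=[-2.0409, 0.2522]  P^+=[0.4940 0.0517; 0.0517 0.3697]
step 3: x^-=[-2.0081, 0.2522]  P^-=[0.6637 0.1108; 0.1108 0.5897]  H_jac=[-0.4235 0.0000; 0.0000 -0.2496]  S=[0.5290 0.0207; 0.0207 0.3467]  K=[-0.5294 -0.0481; -0.0722 -0.4201]  nu=[0.1159, -3.6284]  x^+=[-1.8949, 1.7681]  P^+=[0.5136 0.0789; 0.0789 0.5245]

H_jac[0,1] = 0.0000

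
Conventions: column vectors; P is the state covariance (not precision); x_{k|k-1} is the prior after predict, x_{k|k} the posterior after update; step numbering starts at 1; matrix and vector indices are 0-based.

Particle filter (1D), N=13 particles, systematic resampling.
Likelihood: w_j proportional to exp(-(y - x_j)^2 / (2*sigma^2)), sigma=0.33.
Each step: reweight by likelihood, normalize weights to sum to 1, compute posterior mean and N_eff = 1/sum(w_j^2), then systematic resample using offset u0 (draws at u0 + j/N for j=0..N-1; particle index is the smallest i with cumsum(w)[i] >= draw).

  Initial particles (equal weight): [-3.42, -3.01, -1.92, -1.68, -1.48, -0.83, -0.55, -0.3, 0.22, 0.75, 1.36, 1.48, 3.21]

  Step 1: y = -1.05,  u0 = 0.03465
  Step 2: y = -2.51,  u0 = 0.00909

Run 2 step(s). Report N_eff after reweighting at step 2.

step 1: w=[0.0000, 0.0000, 0.0171, 0.0891, 0.2358, 0.4412, 0.1749, 0.0416, 0.0003, 0.0000, 0.0000, 0.0000, 0.0000]  mean=-1.0062  Neff=3.4385  idx=[3, 4, 4, 4, 5, 5, 5, 5, 5, 5, 6, 6, 6]
step 2: w=[0.6477, 0.1174, 0.1174, 0.1174, 0.0000, 0.0000, 0.0000, 0.0000, 0.0000, 0.0000, 0.0000, 0.0000, 0.0000]  mean=-1.6094  Neff=2.1702  idx=[0, 0, 0, 0, 0, 0, 0, 0, 0, 1, 2, 2, 3]

N_eff = 2.1702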